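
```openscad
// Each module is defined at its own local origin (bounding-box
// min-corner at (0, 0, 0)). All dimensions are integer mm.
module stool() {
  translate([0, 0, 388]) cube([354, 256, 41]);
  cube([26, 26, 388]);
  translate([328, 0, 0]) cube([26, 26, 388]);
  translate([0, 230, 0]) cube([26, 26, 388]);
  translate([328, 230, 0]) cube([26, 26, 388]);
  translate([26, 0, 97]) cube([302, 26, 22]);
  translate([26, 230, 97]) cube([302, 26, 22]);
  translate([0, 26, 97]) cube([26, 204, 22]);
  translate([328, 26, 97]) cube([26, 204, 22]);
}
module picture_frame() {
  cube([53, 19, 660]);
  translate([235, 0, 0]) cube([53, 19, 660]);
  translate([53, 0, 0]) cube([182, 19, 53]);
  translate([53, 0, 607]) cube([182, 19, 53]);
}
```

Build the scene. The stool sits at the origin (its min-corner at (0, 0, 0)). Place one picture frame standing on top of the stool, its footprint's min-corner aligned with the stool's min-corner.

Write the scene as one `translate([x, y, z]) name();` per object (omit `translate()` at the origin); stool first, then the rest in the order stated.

stool();
translate([0, 0, 429]) picture_frame();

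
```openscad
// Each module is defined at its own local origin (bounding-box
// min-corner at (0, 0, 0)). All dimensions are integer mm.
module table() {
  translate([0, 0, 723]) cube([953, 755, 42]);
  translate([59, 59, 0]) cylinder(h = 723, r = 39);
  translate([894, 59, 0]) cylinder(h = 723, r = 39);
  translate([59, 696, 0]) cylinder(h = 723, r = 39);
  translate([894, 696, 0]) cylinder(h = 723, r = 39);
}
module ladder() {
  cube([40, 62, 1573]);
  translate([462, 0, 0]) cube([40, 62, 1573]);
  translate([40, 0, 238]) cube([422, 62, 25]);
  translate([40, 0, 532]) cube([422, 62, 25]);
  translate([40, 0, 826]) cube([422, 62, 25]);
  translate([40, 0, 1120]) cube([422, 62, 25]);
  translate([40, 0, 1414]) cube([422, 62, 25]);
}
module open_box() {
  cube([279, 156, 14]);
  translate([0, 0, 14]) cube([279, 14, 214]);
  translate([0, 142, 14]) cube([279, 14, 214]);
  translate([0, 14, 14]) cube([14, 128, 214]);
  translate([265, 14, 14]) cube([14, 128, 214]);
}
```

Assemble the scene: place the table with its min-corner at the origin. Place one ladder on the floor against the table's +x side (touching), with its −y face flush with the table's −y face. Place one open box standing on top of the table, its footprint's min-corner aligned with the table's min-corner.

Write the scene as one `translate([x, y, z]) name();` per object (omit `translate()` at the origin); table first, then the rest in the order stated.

table();
translate([953, 0, 0]) ladder();
translate([0, 0, 765]) open_box();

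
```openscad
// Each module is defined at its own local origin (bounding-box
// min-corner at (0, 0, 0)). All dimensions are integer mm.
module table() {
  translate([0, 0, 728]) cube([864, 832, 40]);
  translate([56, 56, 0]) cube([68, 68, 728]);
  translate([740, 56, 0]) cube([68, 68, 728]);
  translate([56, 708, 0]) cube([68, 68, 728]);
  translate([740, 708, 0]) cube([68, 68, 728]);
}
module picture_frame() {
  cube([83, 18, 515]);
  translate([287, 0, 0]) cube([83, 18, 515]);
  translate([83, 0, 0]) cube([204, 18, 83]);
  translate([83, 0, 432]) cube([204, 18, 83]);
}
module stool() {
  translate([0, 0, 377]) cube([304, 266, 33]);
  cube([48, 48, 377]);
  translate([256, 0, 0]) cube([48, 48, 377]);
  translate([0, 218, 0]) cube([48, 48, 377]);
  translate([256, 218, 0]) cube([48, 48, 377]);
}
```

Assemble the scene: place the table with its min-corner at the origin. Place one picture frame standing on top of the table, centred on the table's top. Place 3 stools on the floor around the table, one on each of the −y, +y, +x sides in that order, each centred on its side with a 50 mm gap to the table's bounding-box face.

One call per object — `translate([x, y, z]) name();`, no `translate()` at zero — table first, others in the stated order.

table();
translate([247, 407, 768]) picture_frame();
translate([280, -316, 0]) stool();
translate([280, 882, 0]) stool();
translate([914, 283, 0]) stool();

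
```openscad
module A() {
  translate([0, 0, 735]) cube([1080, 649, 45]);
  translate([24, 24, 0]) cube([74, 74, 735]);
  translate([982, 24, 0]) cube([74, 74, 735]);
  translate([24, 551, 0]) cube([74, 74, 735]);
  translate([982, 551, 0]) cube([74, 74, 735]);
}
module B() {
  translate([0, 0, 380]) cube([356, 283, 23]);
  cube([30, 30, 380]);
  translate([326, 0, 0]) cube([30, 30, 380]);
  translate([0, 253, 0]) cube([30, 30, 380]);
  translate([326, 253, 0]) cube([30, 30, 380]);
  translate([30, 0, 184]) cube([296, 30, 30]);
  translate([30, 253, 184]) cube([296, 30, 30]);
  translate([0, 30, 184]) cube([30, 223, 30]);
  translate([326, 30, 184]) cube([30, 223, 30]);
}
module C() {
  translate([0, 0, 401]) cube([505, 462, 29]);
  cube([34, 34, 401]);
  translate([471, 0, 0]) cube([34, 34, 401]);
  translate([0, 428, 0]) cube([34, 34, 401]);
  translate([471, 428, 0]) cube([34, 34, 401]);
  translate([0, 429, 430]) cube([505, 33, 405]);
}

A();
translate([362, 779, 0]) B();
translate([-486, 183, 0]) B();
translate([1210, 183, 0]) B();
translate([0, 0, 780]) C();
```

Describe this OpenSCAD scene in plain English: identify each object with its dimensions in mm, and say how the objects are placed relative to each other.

A is a rectangular dining table. The top is 1080×649×45 mm with its upper surface at z = 780 mm. It stands on four 74×74 mm square legs, each inset 24 mm from the nearest pair of top edges, running from the floor to the underside of the top.

B is a four-legged stool. The seat is 356×283 mm, 23 mm thick, top at z = 403 mm. It stands on four square legs, each 30×30 mm in cross-section, from z = 0 to the seat underside, each flush with a corner of the seat. Four stretchers, 30 mm wide and 30 mm tall, connect adjacent legs with their undersides at z = 184 mm, each running between the inner faces of the legs it joins and aligned with the legs' outer faces on the other axis.

C is a chair: 505×462 mm seat, 29 mm thick, top at z = 430 mm, on four 34 mm square corner legs flush with the seat edges. A 33 mm thick backrest slab spans the full seat width, extending 405 mm above the seat top, its back face flush with the seat's +y edge.

Three stools sit around the table at the +y, −x, +x sides. The chair is on top of the table.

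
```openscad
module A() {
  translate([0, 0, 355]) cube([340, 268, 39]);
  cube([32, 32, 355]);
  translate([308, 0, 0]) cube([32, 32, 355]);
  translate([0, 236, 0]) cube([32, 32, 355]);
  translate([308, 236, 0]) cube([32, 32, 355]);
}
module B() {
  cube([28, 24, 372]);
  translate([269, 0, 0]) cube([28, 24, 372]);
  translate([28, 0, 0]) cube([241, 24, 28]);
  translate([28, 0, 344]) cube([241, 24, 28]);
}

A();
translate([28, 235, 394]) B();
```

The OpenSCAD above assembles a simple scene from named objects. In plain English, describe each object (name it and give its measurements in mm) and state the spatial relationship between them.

A is a four-legged stool. The seat is a 340×268×39 mm slab whose top surface is at z = 394 mm; four square legs, each 32×32 mm in cross-section, run from the floor (z = 0) to the underside of the seat, each flush with a corner of the seat.

B is a rectangular picture frame lying in the x–z plane (depth along y). The opening is 241 mm wide (x) by 316 mm tall (z), surrounded by a border 28 mm wide on all four sides. The frame is 24 mm deep and is made of two full-height vertical stiles with two horizontal rails fitted between them.

The picture frame is on top of the stool.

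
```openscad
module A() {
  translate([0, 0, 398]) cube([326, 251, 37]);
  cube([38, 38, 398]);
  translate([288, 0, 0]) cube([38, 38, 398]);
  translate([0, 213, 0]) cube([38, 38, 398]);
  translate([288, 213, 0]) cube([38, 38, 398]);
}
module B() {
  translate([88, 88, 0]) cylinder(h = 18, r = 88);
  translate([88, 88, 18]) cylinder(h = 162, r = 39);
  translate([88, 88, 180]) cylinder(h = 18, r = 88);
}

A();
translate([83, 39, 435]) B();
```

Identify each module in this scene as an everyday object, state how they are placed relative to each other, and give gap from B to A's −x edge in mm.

The spool's min-x is at 83; the stool's min-x is 0; gap = 83 mm.

A is a stool. B is a spool. The spool is on top of the stool. The gap from the spool to the stool's −x edge is 83 mm.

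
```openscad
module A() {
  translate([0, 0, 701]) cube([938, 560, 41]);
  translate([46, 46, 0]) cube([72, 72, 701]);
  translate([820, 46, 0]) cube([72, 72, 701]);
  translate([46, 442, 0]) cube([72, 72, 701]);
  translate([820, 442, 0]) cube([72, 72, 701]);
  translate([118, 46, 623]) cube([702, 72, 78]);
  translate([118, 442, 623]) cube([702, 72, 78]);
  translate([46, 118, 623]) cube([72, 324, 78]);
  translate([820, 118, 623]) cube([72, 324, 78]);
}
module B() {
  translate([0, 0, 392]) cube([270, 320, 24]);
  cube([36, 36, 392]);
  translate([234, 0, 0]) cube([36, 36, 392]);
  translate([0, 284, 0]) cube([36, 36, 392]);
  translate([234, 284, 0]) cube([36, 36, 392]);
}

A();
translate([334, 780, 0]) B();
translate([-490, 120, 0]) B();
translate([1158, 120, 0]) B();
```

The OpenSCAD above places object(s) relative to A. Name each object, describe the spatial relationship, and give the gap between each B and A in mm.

A is a table. B is a stool. Three stools sit around the table at the +y, −x, +x sides. The gap between each stool and the table is 220 mm.

Each stool's nearest face is 220 mm from the table's bounding box.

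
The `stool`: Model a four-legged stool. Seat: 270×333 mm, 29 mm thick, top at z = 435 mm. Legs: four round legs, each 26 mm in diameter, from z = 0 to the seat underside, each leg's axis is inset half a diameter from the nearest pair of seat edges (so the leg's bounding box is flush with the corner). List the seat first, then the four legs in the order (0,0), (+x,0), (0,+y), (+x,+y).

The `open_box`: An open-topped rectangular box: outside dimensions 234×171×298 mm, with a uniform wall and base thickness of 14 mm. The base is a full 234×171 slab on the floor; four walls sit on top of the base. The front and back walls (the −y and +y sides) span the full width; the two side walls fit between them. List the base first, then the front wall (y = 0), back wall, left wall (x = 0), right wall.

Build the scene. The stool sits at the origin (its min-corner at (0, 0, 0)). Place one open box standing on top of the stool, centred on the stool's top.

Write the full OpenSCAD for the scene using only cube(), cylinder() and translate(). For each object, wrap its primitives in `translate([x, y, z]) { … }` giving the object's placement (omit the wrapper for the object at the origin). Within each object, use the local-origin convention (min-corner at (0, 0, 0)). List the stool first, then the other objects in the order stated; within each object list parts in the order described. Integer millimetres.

translate([0, 0, 406]) cube([270, 333, 29]);
translate([13, 13, 0]) cylinder(h = 406, r = 13);
translate([257, 13, 0]) cylinder(h = 406, r = 13);
translate([13, 320, 0]) cylinder(h = 406, r = 13);
translate([257, 320, 0]) cylinder(h = 406, r = 13);
translate([18, 81, 435]) {
  cube([234, 171, 14]);
  translate([0, 0, 14]) cube([234, 14, 284]);
  translate([0, 157, 14]) cube([234, 14, 284]);
  translate([0, 14, 14]) cube([14, 143, 284]);
  translate([220, 14, 14]) cube([14, 143, 284]);
}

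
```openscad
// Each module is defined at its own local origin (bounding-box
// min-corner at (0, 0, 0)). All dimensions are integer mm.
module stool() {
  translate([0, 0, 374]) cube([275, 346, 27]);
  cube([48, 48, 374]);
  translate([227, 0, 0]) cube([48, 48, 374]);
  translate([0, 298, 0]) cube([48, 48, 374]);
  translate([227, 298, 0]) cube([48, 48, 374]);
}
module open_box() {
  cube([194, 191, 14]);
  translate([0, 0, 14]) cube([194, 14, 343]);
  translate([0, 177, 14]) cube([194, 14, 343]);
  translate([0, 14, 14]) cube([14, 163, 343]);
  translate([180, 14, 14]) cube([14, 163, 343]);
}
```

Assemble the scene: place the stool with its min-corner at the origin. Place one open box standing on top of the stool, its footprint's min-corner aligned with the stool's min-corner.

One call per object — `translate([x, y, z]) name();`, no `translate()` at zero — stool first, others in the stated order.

stool();
translate([0, 0, 401]) open_box();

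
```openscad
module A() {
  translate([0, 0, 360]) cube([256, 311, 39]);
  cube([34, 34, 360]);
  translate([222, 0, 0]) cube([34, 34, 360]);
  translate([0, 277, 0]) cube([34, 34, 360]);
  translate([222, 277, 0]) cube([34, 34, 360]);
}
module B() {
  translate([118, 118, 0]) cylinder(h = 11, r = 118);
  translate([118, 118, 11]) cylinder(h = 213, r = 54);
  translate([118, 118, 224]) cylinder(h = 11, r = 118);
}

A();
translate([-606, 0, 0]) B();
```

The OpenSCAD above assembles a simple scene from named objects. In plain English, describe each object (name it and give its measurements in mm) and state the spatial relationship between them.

A is a four-legged stool. The seat is 256×311 mm, 39 mm thick, top at z = 399 mm. It stands on four square legs, each 34×34 mm in cross-section, from z = 0 to the seat underside, each flush with a corner of the seat.

B is a spool: two coaxial disc flanges of radius 118 mm and thickness 11 mm, joined by a core cylinder of radius 54 mm and height 213 mm. The lower flange rests on z = 0 and the three cylinders share a vertical axis.

The spool is on the floor beside the stool on its −x side.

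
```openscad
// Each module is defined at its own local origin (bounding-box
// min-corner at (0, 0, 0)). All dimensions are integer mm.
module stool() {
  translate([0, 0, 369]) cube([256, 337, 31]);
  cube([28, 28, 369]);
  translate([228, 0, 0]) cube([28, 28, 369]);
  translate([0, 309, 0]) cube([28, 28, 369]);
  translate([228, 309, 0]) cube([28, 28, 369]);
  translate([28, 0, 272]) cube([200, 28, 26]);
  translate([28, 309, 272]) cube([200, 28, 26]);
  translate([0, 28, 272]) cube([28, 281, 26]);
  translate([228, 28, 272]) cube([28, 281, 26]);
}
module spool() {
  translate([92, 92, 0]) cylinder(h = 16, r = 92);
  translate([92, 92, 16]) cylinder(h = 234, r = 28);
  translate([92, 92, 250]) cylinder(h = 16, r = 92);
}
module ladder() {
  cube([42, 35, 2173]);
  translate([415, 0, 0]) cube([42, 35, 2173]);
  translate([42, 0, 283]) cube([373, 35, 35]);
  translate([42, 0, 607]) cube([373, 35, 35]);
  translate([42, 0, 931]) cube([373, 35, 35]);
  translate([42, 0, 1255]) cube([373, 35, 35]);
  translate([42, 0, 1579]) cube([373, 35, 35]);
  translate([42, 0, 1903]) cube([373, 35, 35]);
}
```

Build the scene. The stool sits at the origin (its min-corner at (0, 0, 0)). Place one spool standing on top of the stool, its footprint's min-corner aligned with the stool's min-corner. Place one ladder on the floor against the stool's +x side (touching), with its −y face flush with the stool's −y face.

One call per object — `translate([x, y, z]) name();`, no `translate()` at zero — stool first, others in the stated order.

stool();
translate([0, 0, 400]) spool();
translate([256, 0, 0]) ladder();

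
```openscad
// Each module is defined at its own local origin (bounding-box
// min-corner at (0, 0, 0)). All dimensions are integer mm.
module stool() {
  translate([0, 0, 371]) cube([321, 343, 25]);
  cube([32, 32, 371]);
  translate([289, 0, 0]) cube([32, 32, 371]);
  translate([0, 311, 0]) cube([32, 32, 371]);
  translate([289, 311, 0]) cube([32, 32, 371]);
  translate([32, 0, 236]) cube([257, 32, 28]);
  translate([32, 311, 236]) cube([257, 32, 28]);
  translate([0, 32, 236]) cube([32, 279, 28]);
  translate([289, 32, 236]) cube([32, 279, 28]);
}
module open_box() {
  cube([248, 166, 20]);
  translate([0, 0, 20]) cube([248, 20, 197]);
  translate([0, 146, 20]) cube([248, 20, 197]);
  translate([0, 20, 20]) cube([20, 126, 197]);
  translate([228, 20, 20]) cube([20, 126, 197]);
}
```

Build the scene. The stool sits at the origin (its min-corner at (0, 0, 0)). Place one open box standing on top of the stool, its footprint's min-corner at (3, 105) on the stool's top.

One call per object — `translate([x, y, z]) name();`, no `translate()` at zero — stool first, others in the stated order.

stool();
translate([3, 105, 396]) open_box();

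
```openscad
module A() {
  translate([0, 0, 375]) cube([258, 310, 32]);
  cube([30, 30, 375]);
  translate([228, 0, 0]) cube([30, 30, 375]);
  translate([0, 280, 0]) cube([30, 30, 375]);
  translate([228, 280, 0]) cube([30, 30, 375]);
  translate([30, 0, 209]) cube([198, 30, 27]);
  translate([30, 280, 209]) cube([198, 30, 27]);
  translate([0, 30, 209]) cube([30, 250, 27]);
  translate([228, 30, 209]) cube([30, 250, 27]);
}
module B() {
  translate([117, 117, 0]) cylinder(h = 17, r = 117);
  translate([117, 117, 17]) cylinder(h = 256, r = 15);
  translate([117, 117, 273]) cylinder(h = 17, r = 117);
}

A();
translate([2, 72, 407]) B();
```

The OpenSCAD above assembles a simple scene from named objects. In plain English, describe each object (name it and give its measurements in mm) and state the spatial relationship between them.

A is a simple wooden stool: a rectangular seat 258 mm (x) by 310 mm (y), 32 mm thick, top face at z = 407 mm, on four square legs, each 30×30 mm in cross-section. The legs rest on z = 0, each flush with a corner of the seat. Four stretchers, 30 mm wide and 27 mm tall, connect adjacent legs with their undersides at z = 209 mm, each running between the inner faces of the legs it joins and aligned with the legs' outer faces on the other axis.

B is a spool: two coaxial disc flanges of radius 117 mm and thickness 17 mm, joined by a core cylinder of radius 15 mm and height 256 mm. The lower flange rests on z = 0 and the three cylinders share a vertical axis.

The spool is on top of the stool.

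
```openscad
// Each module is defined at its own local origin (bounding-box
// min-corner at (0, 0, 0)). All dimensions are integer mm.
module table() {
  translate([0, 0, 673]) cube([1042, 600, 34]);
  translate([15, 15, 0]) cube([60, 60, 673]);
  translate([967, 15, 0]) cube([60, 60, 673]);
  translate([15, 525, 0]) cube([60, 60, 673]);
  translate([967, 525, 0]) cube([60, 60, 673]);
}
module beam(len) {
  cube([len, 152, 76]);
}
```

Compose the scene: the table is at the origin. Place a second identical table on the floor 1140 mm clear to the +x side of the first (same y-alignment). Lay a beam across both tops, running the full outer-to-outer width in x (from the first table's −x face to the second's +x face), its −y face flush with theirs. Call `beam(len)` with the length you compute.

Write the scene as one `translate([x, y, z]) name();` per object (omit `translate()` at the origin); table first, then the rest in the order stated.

table();
translate([2182, 0, 0]) table();
translate([0, 0, 707]) beam(3224);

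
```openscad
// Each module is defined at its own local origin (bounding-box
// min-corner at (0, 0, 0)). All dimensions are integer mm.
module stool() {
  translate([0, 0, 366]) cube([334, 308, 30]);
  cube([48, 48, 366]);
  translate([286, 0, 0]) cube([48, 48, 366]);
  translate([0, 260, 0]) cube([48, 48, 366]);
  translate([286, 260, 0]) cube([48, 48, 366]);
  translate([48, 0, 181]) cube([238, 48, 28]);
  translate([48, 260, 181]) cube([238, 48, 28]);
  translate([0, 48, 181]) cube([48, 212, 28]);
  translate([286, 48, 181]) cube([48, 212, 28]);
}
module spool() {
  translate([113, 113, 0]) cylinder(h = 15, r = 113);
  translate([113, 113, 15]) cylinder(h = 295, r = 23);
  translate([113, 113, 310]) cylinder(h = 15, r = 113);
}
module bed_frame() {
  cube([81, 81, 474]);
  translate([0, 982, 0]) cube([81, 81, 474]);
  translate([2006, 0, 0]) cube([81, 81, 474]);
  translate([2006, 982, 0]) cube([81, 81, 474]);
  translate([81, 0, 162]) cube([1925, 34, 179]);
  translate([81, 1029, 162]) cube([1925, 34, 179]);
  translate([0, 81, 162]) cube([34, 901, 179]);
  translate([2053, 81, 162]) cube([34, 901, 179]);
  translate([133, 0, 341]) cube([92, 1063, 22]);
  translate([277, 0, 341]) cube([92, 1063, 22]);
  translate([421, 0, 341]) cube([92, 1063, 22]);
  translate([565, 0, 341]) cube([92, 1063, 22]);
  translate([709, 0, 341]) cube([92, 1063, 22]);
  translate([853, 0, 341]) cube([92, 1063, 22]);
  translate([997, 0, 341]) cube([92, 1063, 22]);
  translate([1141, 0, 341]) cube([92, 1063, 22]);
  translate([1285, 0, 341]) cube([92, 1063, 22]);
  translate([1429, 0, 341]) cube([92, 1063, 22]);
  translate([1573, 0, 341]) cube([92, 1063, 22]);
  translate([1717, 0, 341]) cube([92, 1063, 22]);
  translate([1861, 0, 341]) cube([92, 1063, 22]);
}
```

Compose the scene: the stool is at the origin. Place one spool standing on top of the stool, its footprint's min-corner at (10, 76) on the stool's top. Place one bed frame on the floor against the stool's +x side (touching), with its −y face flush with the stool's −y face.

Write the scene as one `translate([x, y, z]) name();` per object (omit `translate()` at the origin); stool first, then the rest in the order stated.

stool();
translate([10, 76, 396]) spool();
translate([334, 0, 0]) bed_frame();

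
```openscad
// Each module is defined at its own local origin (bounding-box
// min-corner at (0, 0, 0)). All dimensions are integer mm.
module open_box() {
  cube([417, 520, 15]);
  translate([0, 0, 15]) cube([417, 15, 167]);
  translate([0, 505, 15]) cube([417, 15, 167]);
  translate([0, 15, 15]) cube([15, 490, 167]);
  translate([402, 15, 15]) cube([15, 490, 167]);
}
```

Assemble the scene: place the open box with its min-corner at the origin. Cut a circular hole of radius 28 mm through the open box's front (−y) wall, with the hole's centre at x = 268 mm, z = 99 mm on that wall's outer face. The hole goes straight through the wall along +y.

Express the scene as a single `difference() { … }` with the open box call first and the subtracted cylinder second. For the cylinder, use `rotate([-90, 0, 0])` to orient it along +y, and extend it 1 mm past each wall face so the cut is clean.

difference() {
  open_box();
  translate([268, -1, 99]) rotate([-90, 0, 0]) cylinder(h = 17, r = 28);
}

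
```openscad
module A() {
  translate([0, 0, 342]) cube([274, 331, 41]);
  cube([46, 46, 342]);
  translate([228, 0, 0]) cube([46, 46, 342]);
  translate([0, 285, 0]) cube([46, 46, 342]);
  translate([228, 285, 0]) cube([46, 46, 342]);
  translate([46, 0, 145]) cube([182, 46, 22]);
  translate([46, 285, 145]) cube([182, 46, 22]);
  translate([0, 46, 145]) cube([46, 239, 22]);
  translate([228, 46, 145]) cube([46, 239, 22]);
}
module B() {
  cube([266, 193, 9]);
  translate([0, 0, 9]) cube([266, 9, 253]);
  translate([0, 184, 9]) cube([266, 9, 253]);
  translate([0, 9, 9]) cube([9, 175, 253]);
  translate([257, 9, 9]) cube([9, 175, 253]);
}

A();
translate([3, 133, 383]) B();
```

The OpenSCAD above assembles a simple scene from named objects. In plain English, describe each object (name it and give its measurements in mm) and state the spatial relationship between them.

A is a four-legged stool. The seat is a 274×331×41 mm slab whose top surface is at z = 383 mm; four square legs, each 46×46 mm in cross-section, run from the floor (z = 0) to the underside of the seat, each flush with a corner of the seat. Four stretchers, 46 mm wide and 22 mm tall, connect adjacent legs with their undersides at z = 145 mm, each running between the inner faces of the legs it joins and aligned with the legs' outer faces on the other axis.

B is an open-topped rectangular box: outside dimensions 266×193×262 mm, with a uniform wall and base thickness of 9 mm. The base is a full 266×193 slab on the floor; four walls sit on top of the base. The front and back walls (the −y and +y sides) span the full width; the two side walls fit between them.

The open box is on top of the stool.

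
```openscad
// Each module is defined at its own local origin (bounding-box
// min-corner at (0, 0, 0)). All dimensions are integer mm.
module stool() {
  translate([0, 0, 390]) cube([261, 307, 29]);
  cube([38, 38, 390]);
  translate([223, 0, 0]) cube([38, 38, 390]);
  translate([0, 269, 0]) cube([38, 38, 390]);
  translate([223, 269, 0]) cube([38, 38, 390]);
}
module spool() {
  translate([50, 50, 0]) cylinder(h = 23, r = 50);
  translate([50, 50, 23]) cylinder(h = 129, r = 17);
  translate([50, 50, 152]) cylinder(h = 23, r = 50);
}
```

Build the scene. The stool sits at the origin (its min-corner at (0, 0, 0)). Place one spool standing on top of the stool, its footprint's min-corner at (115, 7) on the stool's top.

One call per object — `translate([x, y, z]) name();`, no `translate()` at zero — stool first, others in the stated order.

stool();
translate([115, 7, 419]) spool();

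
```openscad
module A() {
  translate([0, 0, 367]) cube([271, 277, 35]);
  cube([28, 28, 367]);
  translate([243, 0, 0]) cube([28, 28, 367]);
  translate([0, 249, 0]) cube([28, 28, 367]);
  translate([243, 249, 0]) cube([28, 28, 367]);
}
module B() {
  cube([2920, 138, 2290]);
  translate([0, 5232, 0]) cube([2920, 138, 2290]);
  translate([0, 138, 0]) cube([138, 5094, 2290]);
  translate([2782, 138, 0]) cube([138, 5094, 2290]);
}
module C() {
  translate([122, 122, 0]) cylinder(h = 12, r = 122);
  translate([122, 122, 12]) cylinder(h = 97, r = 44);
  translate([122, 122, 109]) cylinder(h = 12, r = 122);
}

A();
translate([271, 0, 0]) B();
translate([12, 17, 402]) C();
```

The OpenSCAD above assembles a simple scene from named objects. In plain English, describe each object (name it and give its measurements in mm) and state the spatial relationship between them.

A is a simple wooden stool: a rectangular seat 271 mm (x) by 277 mm (y), 35 mm thick, top face at z = 402 mm, on four square legs, each 28×28 mm in cross-section. The legs rest on z = 0, each flush with a corner of the seat.

B is a box-shaped house frame (walls only): outside footprint 2920×5370 mm, wall height 2290 mm, wall thickness 138 mm. The two y-facing walls run the full x-width; the two x-facing walls fit between the inner faces of the y-facing walls.

C is a spool: two coaxial disc flanges of radius 122 mm and thickness 12 mm, joined by a core cylinder of radius 44 mm and height 97 mm. The lower flange rests on z = 0 and the three cylinders share a vertical axis.

The house frame is against the stool's +x side, with their −y faces flush. The spool is on top of the stool.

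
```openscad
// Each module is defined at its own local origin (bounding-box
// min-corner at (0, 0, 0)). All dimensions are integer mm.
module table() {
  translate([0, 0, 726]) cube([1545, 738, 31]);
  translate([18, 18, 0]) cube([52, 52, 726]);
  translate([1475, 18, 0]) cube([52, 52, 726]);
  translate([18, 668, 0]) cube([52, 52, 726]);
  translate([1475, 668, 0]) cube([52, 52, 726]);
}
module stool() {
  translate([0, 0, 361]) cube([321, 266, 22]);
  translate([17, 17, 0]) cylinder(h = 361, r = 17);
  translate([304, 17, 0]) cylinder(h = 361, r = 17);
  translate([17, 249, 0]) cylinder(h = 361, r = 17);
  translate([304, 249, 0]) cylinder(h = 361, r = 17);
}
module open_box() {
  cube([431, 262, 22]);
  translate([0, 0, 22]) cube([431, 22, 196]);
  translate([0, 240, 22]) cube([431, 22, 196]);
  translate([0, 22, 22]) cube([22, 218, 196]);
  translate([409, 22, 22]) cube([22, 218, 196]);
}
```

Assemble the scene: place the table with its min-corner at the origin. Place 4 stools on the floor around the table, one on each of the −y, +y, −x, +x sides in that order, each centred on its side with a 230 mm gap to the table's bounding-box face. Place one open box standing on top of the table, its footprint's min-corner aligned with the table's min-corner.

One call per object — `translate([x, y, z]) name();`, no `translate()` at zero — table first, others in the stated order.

table();
translate([612, -496, 0]) stool();
translate([612, 968, 0]) stool();
translate([-551, 236, 0]) stool();
translate([1775, 236, 0]) stool();
translate([0, 0, 757]) open_box();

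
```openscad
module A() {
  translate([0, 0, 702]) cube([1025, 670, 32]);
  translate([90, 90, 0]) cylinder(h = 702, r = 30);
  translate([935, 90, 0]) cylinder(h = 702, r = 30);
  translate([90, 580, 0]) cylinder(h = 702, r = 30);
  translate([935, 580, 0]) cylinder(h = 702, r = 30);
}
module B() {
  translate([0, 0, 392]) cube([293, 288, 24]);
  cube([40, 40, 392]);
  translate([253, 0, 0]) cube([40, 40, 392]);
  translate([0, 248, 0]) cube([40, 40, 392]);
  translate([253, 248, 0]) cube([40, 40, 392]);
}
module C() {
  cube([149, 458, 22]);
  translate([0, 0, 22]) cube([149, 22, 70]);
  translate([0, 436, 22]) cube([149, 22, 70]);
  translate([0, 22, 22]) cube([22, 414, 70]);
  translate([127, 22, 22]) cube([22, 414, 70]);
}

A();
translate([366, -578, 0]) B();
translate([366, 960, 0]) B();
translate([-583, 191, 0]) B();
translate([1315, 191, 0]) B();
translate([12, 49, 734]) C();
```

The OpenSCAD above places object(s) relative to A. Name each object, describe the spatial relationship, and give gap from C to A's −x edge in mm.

The open box's min-x is at 12; the table's min-x is 0; gap = 12 mm.

A is a table. B is a stool. C is an open box. Four stools sit around the table at the −y, +y, −x, +x sides. The open box is on top of the table. The gap from the open box to the table's −x edge is 12 mm.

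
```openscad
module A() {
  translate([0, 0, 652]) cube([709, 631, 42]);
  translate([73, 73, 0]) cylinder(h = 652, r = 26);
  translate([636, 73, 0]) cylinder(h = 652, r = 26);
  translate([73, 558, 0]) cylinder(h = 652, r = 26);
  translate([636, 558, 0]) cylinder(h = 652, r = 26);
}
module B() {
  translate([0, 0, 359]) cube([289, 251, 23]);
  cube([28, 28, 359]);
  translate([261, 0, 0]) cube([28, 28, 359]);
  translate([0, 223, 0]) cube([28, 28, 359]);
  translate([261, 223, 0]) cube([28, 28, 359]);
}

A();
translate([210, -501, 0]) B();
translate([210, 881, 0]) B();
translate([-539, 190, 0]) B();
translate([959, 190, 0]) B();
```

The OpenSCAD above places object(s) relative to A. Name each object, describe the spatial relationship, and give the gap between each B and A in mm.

Each stool's nearest face is 250 mm from the table's bounding box.

A is a table. B is a stool. Four stools sit around the table at the −y, +y, −x, +x sides. The gap between each stool and the table is 250 mm.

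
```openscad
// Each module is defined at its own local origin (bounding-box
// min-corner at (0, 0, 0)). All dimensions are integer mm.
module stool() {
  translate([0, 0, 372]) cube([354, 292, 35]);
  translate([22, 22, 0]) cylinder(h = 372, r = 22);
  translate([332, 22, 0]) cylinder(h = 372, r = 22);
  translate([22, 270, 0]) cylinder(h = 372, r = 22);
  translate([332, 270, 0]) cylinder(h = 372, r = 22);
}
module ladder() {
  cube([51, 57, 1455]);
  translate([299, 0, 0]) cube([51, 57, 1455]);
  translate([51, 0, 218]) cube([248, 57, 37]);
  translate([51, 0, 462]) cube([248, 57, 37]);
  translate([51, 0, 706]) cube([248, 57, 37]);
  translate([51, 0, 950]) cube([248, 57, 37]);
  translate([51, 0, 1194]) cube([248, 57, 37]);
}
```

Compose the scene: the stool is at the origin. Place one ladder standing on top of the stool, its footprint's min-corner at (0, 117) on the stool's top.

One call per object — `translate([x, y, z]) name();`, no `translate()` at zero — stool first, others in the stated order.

stool();
translate([0, 117, 407]) ladder();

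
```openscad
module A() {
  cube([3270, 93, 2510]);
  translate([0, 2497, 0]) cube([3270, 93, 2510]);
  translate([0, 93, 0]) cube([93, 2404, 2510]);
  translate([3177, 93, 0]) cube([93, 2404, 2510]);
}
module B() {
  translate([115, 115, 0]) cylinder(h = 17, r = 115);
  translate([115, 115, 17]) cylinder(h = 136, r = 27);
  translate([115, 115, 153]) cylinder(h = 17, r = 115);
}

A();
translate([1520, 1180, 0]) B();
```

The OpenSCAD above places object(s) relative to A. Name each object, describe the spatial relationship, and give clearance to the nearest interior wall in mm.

Clearances: x = 1427, y = 1087; minimum 1087 mm.

A is a house frame. B is a spool. The spool sits inside the house frame, centred. The clearance to the nearest interior wall is 1087 mm.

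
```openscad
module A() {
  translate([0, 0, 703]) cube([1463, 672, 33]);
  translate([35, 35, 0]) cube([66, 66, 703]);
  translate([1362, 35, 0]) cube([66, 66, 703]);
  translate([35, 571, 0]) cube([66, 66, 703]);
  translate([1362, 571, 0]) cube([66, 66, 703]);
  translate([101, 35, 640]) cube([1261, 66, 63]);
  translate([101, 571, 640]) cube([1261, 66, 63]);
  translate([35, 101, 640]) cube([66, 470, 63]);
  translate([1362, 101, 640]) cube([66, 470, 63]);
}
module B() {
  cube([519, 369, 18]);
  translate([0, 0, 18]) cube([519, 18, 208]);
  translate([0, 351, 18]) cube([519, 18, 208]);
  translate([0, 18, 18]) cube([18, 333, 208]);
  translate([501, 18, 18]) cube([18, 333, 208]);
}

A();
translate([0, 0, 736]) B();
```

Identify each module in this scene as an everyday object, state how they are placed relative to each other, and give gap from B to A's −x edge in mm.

The open box's min-x is at 0; the table's min-x is 0; gap = 0 mm.

A is a table. B is an open box. The open box is on top of the table. The gap from the open box to the table's −x edge is 0 mm.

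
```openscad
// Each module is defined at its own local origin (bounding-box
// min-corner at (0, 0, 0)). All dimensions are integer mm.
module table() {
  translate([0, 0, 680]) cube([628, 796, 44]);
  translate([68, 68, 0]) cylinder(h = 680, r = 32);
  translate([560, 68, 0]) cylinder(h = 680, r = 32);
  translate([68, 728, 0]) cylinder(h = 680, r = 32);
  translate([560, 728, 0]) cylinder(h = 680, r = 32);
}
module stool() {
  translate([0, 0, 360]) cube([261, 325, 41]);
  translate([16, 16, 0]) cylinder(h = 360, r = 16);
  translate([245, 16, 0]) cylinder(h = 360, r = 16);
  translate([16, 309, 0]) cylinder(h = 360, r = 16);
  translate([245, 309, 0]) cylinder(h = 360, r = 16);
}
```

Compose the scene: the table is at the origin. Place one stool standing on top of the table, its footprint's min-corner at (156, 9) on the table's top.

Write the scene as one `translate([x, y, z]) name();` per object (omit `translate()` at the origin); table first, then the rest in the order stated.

table();
translate([156, 9, 724]) stool();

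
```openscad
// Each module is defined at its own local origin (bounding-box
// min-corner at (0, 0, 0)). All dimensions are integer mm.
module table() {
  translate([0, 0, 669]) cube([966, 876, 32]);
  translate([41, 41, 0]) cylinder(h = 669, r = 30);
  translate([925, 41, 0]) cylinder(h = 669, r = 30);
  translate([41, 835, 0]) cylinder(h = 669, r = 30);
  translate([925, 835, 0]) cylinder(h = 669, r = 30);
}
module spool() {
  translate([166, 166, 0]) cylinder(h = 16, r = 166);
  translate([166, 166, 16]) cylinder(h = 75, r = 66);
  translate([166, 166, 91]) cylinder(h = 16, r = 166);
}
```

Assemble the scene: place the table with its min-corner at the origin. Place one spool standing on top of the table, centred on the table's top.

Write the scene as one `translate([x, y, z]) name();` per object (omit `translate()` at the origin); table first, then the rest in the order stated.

table();
translate([317, 272, 701]) spool();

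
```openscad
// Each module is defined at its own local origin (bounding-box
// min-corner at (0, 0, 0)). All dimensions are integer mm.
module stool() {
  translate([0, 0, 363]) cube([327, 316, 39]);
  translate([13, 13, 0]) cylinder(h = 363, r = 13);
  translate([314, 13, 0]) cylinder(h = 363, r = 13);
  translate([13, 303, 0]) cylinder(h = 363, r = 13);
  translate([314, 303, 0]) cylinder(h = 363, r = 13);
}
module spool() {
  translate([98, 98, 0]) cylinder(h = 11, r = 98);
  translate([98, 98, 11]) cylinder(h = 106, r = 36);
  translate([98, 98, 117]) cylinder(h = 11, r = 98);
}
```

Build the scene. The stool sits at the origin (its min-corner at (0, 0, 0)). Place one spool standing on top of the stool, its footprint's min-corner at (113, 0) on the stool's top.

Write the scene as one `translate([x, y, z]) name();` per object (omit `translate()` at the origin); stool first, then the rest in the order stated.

stool();
translate([113, 0, 402]) spool();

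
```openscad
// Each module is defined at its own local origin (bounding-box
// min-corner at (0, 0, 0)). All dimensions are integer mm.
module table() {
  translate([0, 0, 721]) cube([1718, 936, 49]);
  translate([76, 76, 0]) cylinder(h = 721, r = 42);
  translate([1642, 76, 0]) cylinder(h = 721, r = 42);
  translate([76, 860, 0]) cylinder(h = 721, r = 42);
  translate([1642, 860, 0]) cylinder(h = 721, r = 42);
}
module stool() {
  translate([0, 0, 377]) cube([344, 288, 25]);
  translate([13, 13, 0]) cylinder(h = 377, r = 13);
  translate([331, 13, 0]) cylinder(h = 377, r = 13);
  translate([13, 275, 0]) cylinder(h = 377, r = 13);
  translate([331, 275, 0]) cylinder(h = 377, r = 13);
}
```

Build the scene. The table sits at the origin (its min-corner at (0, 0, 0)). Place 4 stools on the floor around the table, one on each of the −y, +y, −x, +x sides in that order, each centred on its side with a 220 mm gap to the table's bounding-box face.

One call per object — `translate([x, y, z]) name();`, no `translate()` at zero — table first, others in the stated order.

table();
translate([687, -508, 0]) stool();
translate([687, 1156, 0]) stool();
translate([-564, 324, 0]) stool();
translate([1938, 324, 0]) stool();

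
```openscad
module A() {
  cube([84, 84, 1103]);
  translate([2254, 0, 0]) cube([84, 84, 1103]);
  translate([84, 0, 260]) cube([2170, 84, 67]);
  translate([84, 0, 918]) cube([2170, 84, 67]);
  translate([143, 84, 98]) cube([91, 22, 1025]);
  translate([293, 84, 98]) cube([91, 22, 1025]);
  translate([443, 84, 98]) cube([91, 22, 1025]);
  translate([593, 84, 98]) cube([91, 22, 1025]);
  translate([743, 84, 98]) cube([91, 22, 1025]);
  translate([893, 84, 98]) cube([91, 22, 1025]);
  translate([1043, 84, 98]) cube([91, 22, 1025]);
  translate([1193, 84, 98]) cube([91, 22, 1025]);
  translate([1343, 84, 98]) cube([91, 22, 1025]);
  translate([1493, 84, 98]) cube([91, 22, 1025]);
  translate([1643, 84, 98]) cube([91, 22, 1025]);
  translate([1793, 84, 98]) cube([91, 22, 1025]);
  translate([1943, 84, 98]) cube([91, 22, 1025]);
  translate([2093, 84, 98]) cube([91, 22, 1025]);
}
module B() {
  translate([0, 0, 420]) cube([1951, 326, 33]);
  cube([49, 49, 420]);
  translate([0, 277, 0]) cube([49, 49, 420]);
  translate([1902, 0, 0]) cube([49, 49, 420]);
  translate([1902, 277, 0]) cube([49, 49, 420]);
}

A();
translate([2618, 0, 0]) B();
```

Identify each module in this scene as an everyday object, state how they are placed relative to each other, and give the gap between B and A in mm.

The bench's nearest face is 280 mm from the fence section's +x face.

A is a fence section. B is a bench. The bench is on the floor beside the fence section on its +x side. The gap between the bench and the fence section is 280 mm.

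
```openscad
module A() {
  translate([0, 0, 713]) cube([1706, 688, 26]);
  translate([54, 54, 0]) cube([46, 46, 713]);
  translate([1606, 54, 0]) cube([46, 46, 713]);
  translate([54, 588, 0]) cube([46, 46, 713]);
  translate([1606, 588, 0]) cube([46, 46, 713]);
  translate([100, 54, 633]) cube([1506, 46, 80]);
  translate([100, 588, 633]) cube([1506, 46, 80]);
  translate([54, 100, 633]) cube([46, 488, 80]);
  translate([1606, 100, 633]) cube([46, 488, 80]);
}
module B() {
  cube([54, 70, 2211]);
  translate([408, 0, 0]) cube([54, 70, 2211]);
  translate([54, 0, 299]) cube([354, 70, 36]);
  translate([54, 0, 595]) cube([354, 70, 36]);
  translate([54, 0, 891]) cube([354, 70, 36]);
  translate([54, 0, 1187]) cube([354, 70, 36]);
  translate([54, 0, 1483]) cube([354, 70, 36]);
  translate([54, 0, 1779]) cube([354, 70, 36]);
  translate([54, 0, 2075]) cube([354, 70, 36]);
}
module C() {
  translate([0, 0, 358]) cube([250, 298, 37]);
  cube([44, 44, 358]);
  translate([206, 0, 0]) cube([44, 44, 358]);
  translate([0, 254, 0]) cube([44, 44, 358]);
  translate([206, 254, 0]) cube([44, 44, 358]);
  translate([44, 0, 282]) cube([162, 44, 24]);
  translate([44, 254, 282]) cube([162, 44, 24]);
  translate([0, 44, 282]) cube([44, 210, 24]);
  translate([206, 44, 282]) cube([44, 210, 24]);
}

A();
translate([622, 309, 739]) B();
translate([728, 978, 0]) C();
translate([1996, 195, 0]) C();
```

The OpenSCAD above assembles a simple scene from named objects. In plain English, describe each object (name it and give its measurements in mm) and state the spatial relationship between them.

A is a table with a 1706×688 mm rectangular top, 26 mm thick, top surface at z = 739 mm, supported by four 46×46 mm square legs, each inset 54 mm from the nearest pair of top edges, running from the floor. Four apron rails, 46 mm thick and 80 mm tall, run between adjacent legs with their top edges flush with the underside of the top and their outer faces flush with the legs' outer faces.

B is a straight ladder. Two 54×70 mm vertical rails, 2211 mm tall, stand 462 mm apart (outside-to-outside) with their front faces coplanar on the −y side. 7 rungs, each 70 mm deep and 36 mm tall, span between the inner faces of the rails, front faces flush with the rails. The lowest rung's underside is at z = 299 mm and rungs are spaced 296 mm apart (underside to underside).

C is a four-legged stool. The seat is 250×298 mm, 37 mm thick, top at z = 395 mm. It stands on four square legs, each 44×44 mm in cross-section, from z = 0 to the seat underside, each flush with a corner of the seat. Four stretchers, 44 mm wide and 24 mm tall, connect adjacent legs with their undersides at z = 282 mm, each running between the inner faces of the legs it joins and aligned with the legs' outer faces on the other axis.

The ladder is on top of the table, centred. Two stools sit around the table at the +y, +x sides.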